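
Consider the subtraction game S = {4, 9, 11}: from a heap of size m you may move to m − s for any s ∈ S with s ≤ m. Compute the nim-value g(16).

0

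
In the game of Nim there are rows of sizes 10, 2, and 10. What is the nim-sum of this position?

In binary:
  1010  (10)
  0010  (2)
  1010  (10)
  ----
  0010  (2)

2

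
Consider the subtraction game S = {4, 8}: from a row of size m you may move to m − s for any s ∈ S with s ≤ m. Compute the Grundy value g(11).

2

Build the Grundy sequence with g(k) = mex{g(k−s) : s ∈ {4, 8}, s ≤ k}:
k:     0  1  2  3  4  5  6  7  8  9 10 11
g(k):  0  0  0  0  1  1  1  1  2  2  2  2
So g(11) = 2.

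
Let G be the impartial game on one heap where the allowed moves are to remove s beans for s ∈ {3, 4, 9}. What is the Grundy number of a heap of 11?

1

Build the Grundy sequence with g(k) = mex{g(k−s) : s ∈ {3, 4, 9}, s ≤ k}:
k:     0  1  2  3  4  5  6  7  8  9 10 11
g(k):  0  0  0  1  1  1  2  0  0  3  1  1
So g(11) = 1.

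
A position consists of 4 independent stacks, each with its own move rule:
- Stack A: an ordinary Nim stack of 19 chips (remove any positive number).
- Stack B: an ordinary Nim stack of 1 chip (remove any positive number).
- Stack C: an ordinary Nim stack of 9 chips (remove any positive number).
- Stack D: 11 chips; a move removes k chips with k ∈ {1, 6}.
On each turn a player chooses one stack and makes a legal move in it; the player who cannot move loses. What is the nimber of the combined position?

Stack A is a plain Nim stack of size 19, so its Grundy value is 19.
Stack B is a plain Nim stack of size 1, so its Grundy value is 1.
Stack C is a plain Nim stack of size 9, so its Grundy value is 9.
Build the Grundy sequence for stack D with g(k) = mex{g(k−s) : s ∈ {1, 6}, s ≤ k}:
g(0) = mex{} = 0
g(1) = mex{0} = 1
g(2) = mex{1} = 0
g(3) = mex{0} = 1
g(4) = mex{1} = 0
g(5) = mex{0} = 1
g(6) = mex{0,1} = 2
g(7) = mex{1,2} = 0
g(8) = mex{0} = 1
g(9) = mex{1} = 0
g(10) = mex{0} = 1
g(11) = mex{1} = 0
So g(11) = 0.
By the Sprague-Grundy theorem, the Grundy value of a sum of independent games is the XOR of the component values.
Combined value = 19 ⊕ 1 ⊕ 9 ⊕ 0 = 27.

27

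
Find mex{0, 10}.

0 is in the set but 1 is not, so the mex is 1.

1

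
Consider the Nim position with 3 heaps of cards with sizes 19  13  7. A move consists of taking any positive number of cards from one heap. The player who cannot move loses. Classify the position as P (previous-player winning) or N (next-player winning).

N-position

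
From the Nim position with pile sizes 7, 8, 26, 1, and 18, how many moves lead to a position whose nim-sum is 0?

Nim-sum: 7 ⊕ 8 ⊕ 26 ⊕ 1 ⊕ 18 = 6.
The overall nim-sum is X = 6. A pile of size p has a winning move iff p XOR X < p (reduce it to p XOR X).
  7: 7 XOR 6 = 1 < 7 — winning move (to 1).
  8: 8 XOR 6 = 14 ≥ 8 — no move.
  26: 26 XOR 6 = 28 ≥ 26 — no move.
  1: 1 XOR 6 = 7 ≥ 1 — no move.
  18: 18 XOR 6 = 20 ≥ 18 — no move.
That gives 1 winning move.

1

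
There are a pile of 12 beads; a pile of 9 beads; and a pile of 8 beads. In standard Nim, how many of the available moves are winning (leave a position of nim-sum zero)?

3

Nim-sum: 12 ^ 9 ^ 8 = 13.
The overall nim-sum is X = 13. A pile of size p has a winning move iff p XOR X < p (reduce it to p XOR X).
  12: 12 XOR 13 = 1 < 12 — winning move (to 1).
  9: 9 XOR 13 = 4 < 9 — winning move (to 4).
  8: 8 XOR 13 = 5 < 8 — winning move (to 5).
That gives 3 winning moves.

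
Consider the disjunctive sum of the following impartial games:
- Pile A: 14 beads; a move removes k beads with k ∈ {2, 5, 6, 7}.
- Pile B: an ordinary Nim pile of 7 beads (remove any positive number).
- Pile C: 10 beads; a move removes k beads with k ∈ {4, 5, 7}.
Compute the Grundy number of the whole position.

Grundy values for pile A (subtraction set {2, 5, 6, 7}):
g(0) = mex{} = 0
g(1) = mex{} = 0
g(2) = mex{0} = 1
g(3) = mex{0} = 1
g(4) = mex{1} = 0
g(5) = mex{0,1} = 2
g(6) = mex{0} = 1
g(7) = mex{0,1,2} = 3
g(8) = mex{0,1} = 2
g(9) = mex{0,1,3} = 2
g(10) = mex{0,1,2} = 3
g(11) = mex{0,1,2} = 3
g(12) = mex{1,2,3} = 0
g(13) = mex{1,2,3} = 0
g(14) = mex{0,2,3} = 1
So g(14) = 1.
Pile B is a plain Nim pile of size 7, so its Grundy value is 7.
For pile C, compute g(0), g(1), … with moves {4, 5, 7}:
g(0) = mex{} = 0
g(1) = mex{} = 0
g(2) = mex{} = 0
g(3) = mex{} = 0
g(4) = mex{0} = 1
g(5) = mex{0} = 1
g(6) = mex{0} = 1
g(7) = mex{0} = 1
g(8) = mex{0,1} = 2
g(9) = mex{0,1} = 2
g(10) = mex{0,1} = 2
So g(10) = 2.
By the Sprague-Grundy theorem, the Grundy value of a sum of independent games is the XOR of the component values.
Combined value = 1 ⊕ 7 ⊕ 2 = 4.

4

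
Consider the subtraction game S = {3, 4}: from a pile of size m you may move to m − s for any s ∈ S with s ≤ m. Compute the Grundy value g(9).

0

Compute g(0), g(1), … for moves {3, 4}:
k:     0  1  2  3  4  5  6  7  8  9
g(k):  0  0  0  1  1  1  2  0  0  0
So g(9) = 0.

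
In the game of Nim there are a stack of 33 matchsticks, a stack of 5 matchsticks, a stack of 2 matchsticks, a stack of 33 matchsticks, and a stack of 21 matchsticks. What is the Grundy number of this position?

18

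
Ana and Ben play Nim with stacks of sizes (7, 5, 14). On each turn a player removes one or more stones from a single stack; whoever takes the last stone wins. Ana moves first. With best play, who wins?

Compute the nim-sum pairwise:
7 ⊕ 5 = 2
2 ⊕ 14 = 12
The nim-sum is 12 ≠ 0, so this is an N-position: the player to move can win; Ana has a winning move.

Ana wins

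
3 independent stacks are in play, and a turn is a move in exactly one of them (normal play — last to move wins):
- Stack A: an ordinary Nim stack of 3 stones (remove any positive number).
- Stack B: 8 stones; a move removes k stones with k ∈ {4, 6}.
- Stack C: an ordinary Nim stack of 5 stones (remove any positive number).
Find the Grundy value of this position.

Stack A is a plain Nim stack of size 3, so its Grundy value is 3.
Grundy values for stack B (subtraction set {4, 6}):
k:     0  1  2  3  4  5  6  7  8
g(k):  0  0  0  0  1  1  1  1  2
So g(8) = 2.
Stack C is a plain Nim stack of size 5, so its Grundy value is 5.
The value of a disjunctive sum is the nim-sum of the parts.
Combined value = 3 XOR 2 XOR 5 = 4.

4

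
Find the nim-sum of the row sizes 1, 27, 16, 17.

27

Nim-sum: 1 ^ 27 ^ 16 ^ 17 = 27.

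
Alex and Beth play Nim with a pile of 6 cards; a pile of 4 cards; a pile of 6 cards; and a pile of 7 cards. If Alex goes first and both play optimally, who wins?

Alex wins

Write each in binary and XOR column by column:
  110  (6)
  100  (4)
  110  (6)
  111  (7)
  ---
  011  (3)
The nim-sum is 3 ≠ 0, so this is an N-position: the player to move can win; Alex has a winning move.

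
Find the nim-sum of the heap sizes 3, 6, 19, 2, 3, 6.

17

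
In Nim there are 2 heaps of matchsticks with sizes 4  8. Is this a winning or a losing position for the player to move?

Winning position

Compute the nim-sum pairwise:
4 XOR 8 = 12
The nim-sum is 12 ≠ 0, so this is an N-position: the player to move can win.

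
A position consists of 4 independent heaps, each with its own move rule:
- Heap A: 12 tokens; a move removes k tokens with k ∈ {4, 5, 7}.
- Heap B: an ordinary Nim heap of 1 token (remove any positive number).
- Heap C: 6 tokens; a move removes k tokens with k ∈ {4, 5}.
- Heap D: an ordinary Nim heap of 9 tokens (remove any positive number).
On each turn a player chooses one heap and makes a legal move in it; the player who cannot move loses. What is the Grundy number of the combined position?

9

Grundy values for heap A (subtraction set {4, 5, 7}):
k:     0  1  2  3  4  5  6  7  8  9 10 11 12
g(k):  0  0  0  0  1  1  1  1  2  2  2  0  0
So g(12) = 0.
Heap B is a plain Nim heap of size 1, so its Grundy value is 1.
For heap C, compute g(0), g(1), … with moves {4, 5}:
g(0) = mex{} = 0
g(1) = mex{} = 0
g(2) = mex{} = 0
g(3) = mex{} = 0
g(4) = mex{0} = 1
g(5) = mex{0} = 1
g(6) = mex{0} = 1
So g(6) = 1.
Heap D is a plain Nim heap of size 9, so its Grundy value is 9.
The value of a disjunctive sum is the nim-sum of the parts.
Combined value = 0 XOR 1 XOR 1 XOR 9 = 9.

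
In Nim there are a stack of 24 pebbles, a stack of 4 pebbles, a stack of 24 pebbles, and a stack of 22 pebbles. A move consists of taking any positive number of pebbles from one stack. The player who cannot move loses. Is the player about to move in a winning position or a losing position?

Winning position

Write each in binary and XOR column by column:
  11000  (24)
  00100  (4)
  11000  (24)
  10110  (22)
  -----
  10010  (18)
The nim-sum is 18 ≠ 0, so this is an N-position: the player to move can win.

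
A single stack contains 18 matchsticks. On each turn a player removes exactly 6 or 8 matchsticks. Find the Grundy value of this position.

0

Compute g(0), g(1), … for moves {6, 8}:
k:     0  1  2  3  4  5  6  7  8  9 10 11 12 13 14 15 16 17 18
g(k):  0  0  0  0  0  0  1  1  1  1  1  1  2  2  0  0  0  0  0
So g(18) = 0.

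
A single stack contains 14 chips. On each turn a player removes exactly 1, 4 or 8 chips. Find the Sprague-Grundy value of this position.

0

Build the Grundy sequence with g(k) = mex{g(k−s) : s ∈ {1, 4, 8}, s ≤ k}:
g(0) = mex{} = 0
g(1) = mex{0} = 1
g(2) = mex{1} = 0
g(3) = mex{0} = 1
g(4) = mex{0,1} = 2
g(5) = mex{1,2} = 0
g(6) = mex{0} = 1
g(7) = mex{1} = 0
g(8) = mex{0,2} = 1
g(9) = mex{0,1} = 2
g(10) = mex{0,1,2} = 3
g(11) = mex{0,1,3} = 2
g(12) = mex{1,2} = 0
g(13) = mex{0,2} = 1
g(14) = mex{1,3} = 0
So g(14) = 0.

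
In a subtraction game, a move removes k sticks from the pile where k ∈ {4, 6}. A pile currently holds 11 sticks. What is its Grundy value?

0

Build the Grundy sequence with g(k) = mex{g(k−s) : s ∈ {4, 6}, s ≤ k}:
k:     0  1  2  3  4  5  6  7  8  9 10 11
g(k):  0  0  0  0  1  1  1  1  2  2  0  0
So g(11) = 0.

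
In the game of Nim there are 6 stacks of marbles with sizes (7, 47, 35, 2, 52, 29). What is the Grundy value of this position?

Nim-sum: 7 ^ 47 ^ 35 ^ 2 ^ 52 ^ 29 = 32.

32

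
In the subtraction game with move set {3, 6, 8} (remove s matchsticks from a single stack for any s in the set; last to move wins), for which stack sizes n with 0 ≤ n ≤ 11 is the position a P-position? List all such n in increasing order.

0, 1, 2, 11

Grundy values for subtraction set {3, 6, 8}:
g(0) = mex{} = 0
g(1) = mex{} = 0
g(2) = mex{} = 0
g(3) = mex{0} = 1
g(4) = mex{0} = 1
g(5) = mex{0} = 1
g(6) = mex{0,1} = 2
g(7) = mex{0,1} = 2
g(8) = mex{0,1} = 2
g(9) = mex{0,1,2} = 3
g(10) = mex{0,1,2} = 3
g(11) = mex{1,2} = 0
The P-positions (g = 0) in 0..11 are 0, 1, 2, 11.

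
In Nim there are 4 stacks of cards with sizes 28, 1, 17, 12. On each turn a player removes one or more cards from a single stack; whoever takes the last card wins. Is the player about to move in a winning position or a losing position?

In binary:
  11100  (28)
  00001  (1)
  10001  (17)
  01100  (12)
  -----
  00000  (0)
The nim-sum is 0, so this is a P-position: the player to move is in a losing position under optimal play.

Losing position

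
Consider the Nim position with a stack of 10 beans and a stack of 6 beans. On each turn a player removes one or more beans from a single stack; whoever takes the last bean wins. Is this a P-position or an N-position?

N-position

Write each in binary and XOR column by column:
  1010  (10)
  0110  (6)
  ----
  1100  (12)
The nim-sum is 12 ≠ 0, so this is an N-position: the player to move can win.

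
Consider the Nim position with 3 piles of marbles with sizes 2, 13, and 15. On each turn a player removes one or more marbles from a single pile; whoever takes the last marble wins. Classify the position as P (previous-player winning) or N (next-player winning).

Compute the nim-sum pairwise:
2 ⊕ 13 = 15
15 ⊕ 15 = 0
The nim-sum is 0, so this is a P-position: the player to move is in a losing position under optimal play.

P-position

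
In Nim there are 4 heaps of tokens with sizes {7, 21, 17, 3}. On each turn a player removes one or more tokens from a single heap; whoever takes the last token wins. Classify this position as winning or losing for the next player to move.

Bitwise XOR of the heap sizes:
  00111  (7)
  10101  (21)
  10001  (17)
  00011  (3)
  -----
  00000  (0)
The nim-sum is 0, so this is a P-position: the player to move is in a losing position under optimal play.

Losing position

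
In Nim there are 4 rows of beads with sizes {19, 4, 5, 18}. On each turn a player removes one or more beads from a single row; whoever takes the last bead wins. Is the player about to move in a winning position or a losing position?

Losing position

Nim-sum: 19 ⊕ 4 ⊕ 5 ⊕ 18 = 0.
The nim-sum is 0, so this is a P-position: the player to move is in a losing position under optimal play.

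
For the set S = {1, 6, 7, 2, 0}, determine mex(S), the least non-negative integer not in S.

3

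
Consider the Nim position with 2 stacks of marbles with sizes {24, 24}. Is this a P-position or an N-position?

P-position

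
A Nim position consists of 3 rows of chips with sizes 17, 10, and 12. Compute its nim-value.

23

Nim-sum: 17 XOR 10 XOR 12 = 23.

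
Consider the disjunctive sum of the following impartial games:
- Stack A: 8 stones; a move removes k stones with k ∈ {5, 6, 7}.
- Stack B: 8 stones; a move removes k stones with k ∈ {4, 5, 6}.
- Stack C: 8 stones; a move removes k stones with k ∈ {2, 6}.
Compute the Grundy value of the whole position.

3

Build the Grundy sequence for stack A with g(k) = mex{g(k−s) : s ∈ {5, 6, 7}, s ≤ k}:
k:     0  1  2  3  4  5  6  7  8
g(k):  0  0  0  0  0  1  1  1  1
So g(8) = 1.
For stack B, compute g(0), g(1), … with moves {4, 5, 6}:
k:     0  1  2  3  4  5  6  7  8
g(k):  0  0  0  0  1  1  1  1  2
So g(8) = 2.
For stack C, compute g(0), g(1), … with moves {2, 6}:
g(0) = mex{} = 0
g(1) = mex{} = 0
g(2) = mex{0} = 1
g(3) = mex{0} = 1
g(4) = mex{1} = 0
g(5) = mex{1} = 0
g(6) = mex{0} = 1
g(7) = mex{0} = 1
g(8) = mex{1} = 0
So g(8) = 0.
The value of a disjunctive sum is the nim-sum of the parts.
Combined value = 1 ⊕ 2 ⊕ 0 = 3.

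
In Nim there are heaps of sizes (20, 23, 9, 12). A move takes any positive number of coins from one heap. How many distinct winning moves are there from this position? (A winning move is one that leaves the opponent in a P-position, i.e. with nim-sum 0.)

3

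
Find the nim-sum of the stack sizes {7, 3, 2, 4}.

2

Write each in binary and XOR column by column:
  111  (7)
  011  (3)
  010  (2)
  100  (4)
  ---
  010  (2)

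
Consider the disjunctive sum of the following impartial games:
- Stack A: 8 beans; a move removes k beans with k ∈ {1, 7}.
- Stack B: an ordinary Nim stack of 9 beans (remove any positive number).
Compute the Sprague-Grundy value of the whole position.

9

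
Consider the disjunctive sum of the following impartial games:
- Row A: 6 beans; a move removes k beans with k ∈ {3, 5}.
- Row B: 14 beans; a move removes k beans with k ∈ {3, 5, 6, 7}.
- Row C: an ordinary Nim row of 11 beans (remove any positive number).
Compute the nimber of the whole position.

8

For row A, compute g(0), g(1), … with moves {3, 5}:
k:     0  1  2  3  4  5  6
g(k):  0  0  0  1  1  1  2
So g(6) = 2.
Grundy values for row B (subtraction set {3, 5, 6, 7}):
k:     0  1  2  3  4  5  6  7  8  9 10 11 12 13 14
g(k):  0  0  0  1  1  1  2  2  2  3  0  0  0  1  1
So g(14) = 1.
Row C is a plain Nim row of size 11, so its Grundy value is 11.
By the Sprague-Grundy theorem, the Grundy value of a sum of independent games is the XOR of the component values.
Combined value = 2 XOR 1 XOR 11 = 8.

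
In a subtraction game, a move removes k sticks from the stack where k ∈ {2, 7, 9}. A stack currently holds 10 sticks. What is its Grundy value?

3

Grundy values for subtraction set {2, 7, 9}:
g(0) = mex{} = 0
g(1) = mex{} = 0
g(2) = mex{0} = 1
g(3) = mex{0} = 1
g(4) = mex{1} = 0
g(5) = mex{1} = 0
g(6) = mex{0} = 1
g(7) = mex{0} = 1
g(8) = mex{0,1} = 2
g(9) = mex{0,1} = 2
g(10) = mex{0,1,2} = 3
So g(10) = 3.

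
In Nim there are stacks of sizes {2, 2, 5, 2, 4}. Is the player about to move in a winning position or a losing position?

Winning position

Write each in binary and XOR column by column:
  010  (2)
  010  (2)
  101  (5)
  010  (2)
  100  (4)
  ---
  011  (3)
The nim-sum is 3 ≠ 0, so this is an N-position: the player to move can win.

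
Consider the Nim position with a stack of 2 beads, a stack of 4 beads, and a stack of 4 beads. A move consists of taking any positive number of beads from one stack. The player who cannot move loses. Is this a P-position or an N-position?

Compute the nim-sum pairwise:
2 ⊕ 4 = 6
6 ⊕ 4 = 2
The nim-sum is 2 ≠ 0, so this is an N-position: the player to move can win.

N-position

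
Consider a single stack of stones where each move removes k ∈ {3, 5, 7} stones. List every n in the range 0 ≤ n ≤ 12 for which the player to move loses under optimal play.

0, 1, 2, 10, 11, 12

Build the Grundy sequence with g(k) = mex{g(k−s) : s ∈ {3, 5, 7}, s ≤ k}:
g(0) = mex{} = 0
g(1) = mex{} = 0
g(2) = mex{} = 0
g(3) = mex{0} = 1
g(4) = mex{0} = 1
g(5) = mex{0} = 1
g(6) = mex{0,1} = 2
g(7) = mex{0,1} = 2
g(8) = mex{0,1} = 2
g(9) = mex{0,1,2} = 3
g(10) = mex{1,2} = 0
g(11) = mex{1,2} = 0
g(12) = mex{1,2,3} = 0
The P-positions (g = 0) in 0..12 are 0, 1, 2, 10, 11, 12.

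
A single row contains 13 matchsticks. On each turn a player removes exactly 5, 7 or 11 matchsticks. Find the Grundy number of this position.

2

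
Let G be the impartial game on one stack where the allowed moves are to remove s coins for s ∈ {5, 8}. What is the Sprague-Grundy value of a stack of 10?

2

Grundy values for subtraction set {5, 8}:
g(0) = mex{} = 0
g(1) = mex{} = 0
g(2) = mex{} = 0
g(3) = mex{} = 0
g(4) = mex{} = 0
g(5) = mex{0} = 1
g(6) = mex{0} = 1
g(7) = mex{0} = 1
g(8) = mex{0} = 1
g(9) = mex{0} = 1
g(10) = mex{0,1} = 2
So g(10) = 2.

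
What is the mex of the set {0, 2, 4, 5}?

1

0 is in the set but 1 is not, so the mex is 1.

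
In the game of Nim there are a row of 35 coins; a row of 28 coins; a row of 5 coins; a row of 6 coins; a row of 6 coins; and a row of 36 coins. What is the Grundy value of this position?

30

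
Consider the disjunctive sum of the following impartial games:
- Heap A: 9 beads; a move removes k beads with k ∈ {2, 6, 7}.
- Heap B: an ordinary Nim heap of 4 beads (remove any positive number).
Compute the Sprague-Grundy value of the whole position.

For heap A, compute g(0), g(1), … with moves {2, 6, 7}:
k:     0  1  2  3  4  5  6  7  8  9
g(k):  0  0  1  1  0  0  1  1  2  0
So g(9) = 0.
Heap B is a plain Nim heap of size 4, so its Grundy value is 4.
By the Sprague-Grundy theorem, the Grundy value of a sum of independent games is the XOR of the component values.
Combined value = 0 XOR 4 = 4.

4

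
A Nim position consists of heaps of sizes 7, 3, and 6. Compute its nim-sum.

Compute the nim-sum pairwise:
7 ^ 3 = 4
4 ^ 6 = 2

2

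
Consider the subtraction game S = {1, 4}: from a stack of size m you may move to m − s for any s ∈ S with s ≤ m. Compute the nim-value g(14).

2

Grundy values for subtraction set {1, 4}:
g(0) = mex{} = 0
g(1) = mex{0} = 1
g(2) = mex{1} = 0
g(3) = mex{0} = 1
g(4) = mex{0,1} = 2
g(5) = mex{1,2} = 0
g(6) = mex{0} = 1
g(7) = mex{1} = 0
g(8) = mex{0,2} = 1
g(9) = mex{0,1} = 2
g(10) = mex{1,2} = 0
g(11) = mex{0} = 1
g(12) = mex{1} = 0
g(13) = mex{0,2} = 1
g(14) = mex{0,1} = 2
So g(14) = 2.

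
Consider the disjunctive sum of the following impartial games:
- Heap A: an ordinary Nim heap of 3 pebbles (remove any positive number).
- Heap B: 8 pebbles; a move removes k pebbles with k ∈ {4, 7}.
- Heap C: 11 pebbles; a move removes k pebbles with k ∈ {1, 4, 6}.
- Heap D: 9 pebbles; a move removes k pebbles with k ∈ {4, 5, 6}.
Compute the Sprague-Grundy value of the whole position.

Heap A is a plain Nim heap of size 3, so its Grundy value is 3.
For heap B, compute g(0), g(1), … with moves {4, 7}:
k:     0  1  2  3  4  5  6  7  8
g(k):  0  0  0  0  1  1  1  1  2
So g(8) = 2.
Grundy values for heap C (subtraction set {1, 4, 6}):
k:     0  1  2  3  4  5  6  7  8  9 10 11
g(k):  0  1  0  1  2  0  1  0  1  2  0  1
So g(11) = 1.
For heap D, compute g(0), g(1), … with moves {4, 5, 6}:
g(0) = mex{} = 0
g(1) = mex{} = 0
g(2) = mex{} = 0
g(3) = mex{} = 0
g(4) = mex{0} = 1
g(5) = mex{0} = 1
g(6) = mex{0} = 1
g(7) = mex{0} = 1
g(8) = mex{0,1} = 2
g(9) = mex{0,1} = 2
So g(9) = 2.
By the Sprague-Grundy theorem, the Grundy value of a sum of independent games is the XOR of the component values.
Combined value = 3 XOR 2 XOR 1 XOR 2 = 2.

2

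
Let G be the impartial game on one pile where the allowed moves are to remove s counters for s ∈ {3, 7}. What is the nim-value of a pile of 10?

0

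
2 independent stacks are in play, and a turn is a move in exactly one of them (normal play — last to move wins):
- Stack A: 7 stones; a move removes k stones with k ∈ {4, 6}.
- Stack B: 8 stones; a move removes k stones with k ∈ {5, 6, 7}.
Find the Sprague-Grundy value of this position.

0

For stack A, compute g(0), g(1), … with moves {4, 6}:
g(0) = mex{} = 0
g(1) = mex{} = 0
g(2) = mex{} = 0
g(3) = mex{} = 0
g(4) = mex{0} = 1
g(5) = mex{0} = 1
g(6) = mex{0} = 1
g(7) = mex{0} = 1
So g(7) = 1.
Grundy values for stack B (subtraction set {5, 6, 7}):
k:     0  1  2  3  4  5  6  7  8
g(k):  0  0  0  0  0  1  1  1  1
So g(8) = 1.
The value of a disjunctive sum is the nim-sum of the parts.
Combined value = 1 ⊕ 1 = 0.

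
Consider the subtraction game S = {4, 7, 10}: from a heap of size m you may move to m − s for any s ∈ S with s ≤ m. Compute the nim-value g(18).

1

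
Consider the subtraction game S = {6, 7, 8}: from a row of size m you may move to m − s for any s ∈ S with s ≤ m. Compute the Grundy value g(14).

0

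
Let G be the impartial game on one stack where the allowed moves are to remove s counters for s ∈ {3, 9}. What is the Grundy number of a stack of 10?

Build the Grundy sequence with g(k) = mex{g(k−s) : s ∈ {3, 9}, s ≤ k}:
g(0) = mex{} = 0
g(1) = mex{} = 0
g(2) = mex{} = 0
g(3) = mex{0} = 1
g(4) = mex{0} = 1
g(5) = mex{0} = 1
g(6) = mex{1} = 0
g(7) = mex{1} = 0
g(8) = mex{1} = 0
g(9) = mex{0} = 1
g(10) = mex{0} = 1
So g(10) = 1.

1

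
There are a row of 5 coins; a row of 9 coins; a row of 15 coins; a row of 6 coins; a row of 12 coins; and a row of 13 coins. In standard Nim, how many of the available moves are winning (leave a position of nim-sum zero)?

Nim-sum: 5 ^ 9 ^ 15 ^ 6 ^ 12 ^ 13 = 4.
The overall nim-sum is X = 4. A row of size p has a winning move iff p XOR X < p (reduce it to p XOR X).
  5: 5 XOR 4 = 1 < 5 — winning move (to 1).
  9: 9 XOR 4 = 13 ≥ 9 — no move.
  15: 15 XOR 4 = 11 < 15 — winning move (to 11).
  6: 6 XOR 4 = 2 < 6 — winning move (to 2).
  12: 12 XOR 4 = 8 < 12 — winning move (to 8).
  13: 13 XOR 4 = 9 < 13 — winning move (to 9).
That gives 5 winning moves.

5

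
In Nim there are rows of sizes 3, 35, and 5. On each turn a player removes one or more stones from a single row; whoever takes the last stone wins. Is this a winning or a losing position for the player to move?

Winning position

Write each in binary and XOR column by column:
  000011  (3)
  100011  (35)
  000101  (5)
  ------
  100101  (37)
The nim-sum is 37 ≠ 0, so this is an N-position: the player to move can win.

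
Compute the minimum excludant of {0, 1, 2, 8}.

The values 0, 1, 2 are all present; 3 is the first non-negative integer missing from the set.

3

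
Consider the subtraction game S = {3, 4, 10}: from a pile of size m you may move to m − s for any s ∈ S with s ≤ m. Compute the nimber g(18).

1

Build the Grundy sequence with g(k) = mex{g(k−s) : s ∈ {3, 4, 10}, s ≤ k}:
k:     0  1  2  3  4  5  6  7  8  9 10 11 12 13 14 15 16 17 18
g(k):  0  0  0  1  1  1  2  0  0  0  1  1  1  2  0  0  0  1  1
So g(18) = 1.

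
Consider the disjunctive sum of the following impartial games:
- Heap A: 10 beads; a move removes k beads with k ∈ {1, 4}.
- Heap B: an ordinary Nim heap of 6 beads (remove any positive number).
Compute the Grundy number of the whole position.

For heap A, compute g(0), g(1), … with moves {1, 4}:
g(0) = mex{} = 0
g(1) = mex{0} = 1
g(2) = mex{1} = 0
g(3) = mex{0} = 1
g(4) = mex{0,1} = 2
g(5) = mex{1,2} = 0
g(6) = mex{0} = 1
g(7) = mex{1} = 0
g(8) = mex{0,2} = 1
g(9) = mex{0,1} = 2
g(10) = mex{1,2} = 0
So g(10) = 0.
Heap B is a plain Nim heap of size 6, so its Grundy value is 6.
By the Sprague-Grundy theorem, the Grundy value of a sum of independent games is the XOR of the component values.
Combined value = 0 ⊕ 6 = 6.

6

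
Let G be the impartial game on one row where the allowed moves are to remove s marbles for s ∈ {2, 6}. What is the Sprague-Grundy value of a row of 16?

0

Compute g(0), g(1), … for moves {2, 6}:
k:     0  1  2  3  4  5  6  7  8  9 10 11 12 13 14 15 16
g(k):  0  0  1  1  0  0  1  1  0  0  1  1  0  0  1  1  0
So g(16) = 0.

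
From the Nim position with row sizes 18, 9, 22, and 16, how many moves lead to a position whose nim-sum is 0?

Compute the nim-sum pairwise:
18 ⊕ 9 = 27
27 ⊕ 22 = 13
13 ⊕ 16 = 29
The overall nim-sum is X = 29. A row of size p has a winning move iff p XOR X < p (reduce it to p XOR X).
  18: 18 XOR 29 = 15 < 18 — winning move (to 15).
  9: 9 XOR 29 = 20 ≥ 9 — no move.
  22: 22 XOR 29 = 11 < 22 — winning move (to 11).
  16: 16 XOR 29 = 13 < 16 — winning move (to 13).
That gives 3 winning moves.

3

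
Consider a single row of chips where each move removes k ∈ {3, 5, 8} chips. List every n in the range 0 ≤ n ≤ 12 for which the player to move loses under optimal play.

Build the Grundy sequence with g(k) = mex{g(k−s) : s ∈ {3, 5, 8}, s ≤ k}:
k:     0  1  2  3  4  5  6  7  8  9 10 11 12
g(k):  0  0  0  1  1  1  2  2  2  3  3  0  0
The P-positions (g = 0) in 0..12 are 0, 1, 2, 11, 12.

0, 1, 2, 11, 12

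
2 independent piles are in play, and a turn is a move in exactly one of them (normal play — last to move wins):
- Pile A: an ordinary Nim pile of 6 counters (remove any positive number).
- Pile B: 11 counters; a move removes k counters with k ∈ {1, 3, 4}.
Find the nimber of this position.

4

Pile A is a plain Nim pile of size 6, so its Grundy value is 6.
Build the Grundy sequence for pile B with g(k) = mex{g(k−s) : s ∈ {1, 3, 4}, s ≤ k}:
g(0) = mex{} = 0
g(1) = mex{0} = 1
g(2) = mex{1} = 0
g(3) = mex{0} = 1
g(4) = mex{0,1} = 2
g(5) = mex{0,1,2} = 3
g(6) = mex{0,1,3} = 2
g(7) = mex{1,2} = 0
g(8) = mex{0,2,3} = 1
g(9) = mex{1,2,3} = 0
g(10) = mex{0,2} = 1
g(11) = mex{0,1} = 2
So g(11) = 2.
The value of a disjunctive sum is the nim-sum of the parts.
Combined value = 6 ⊕ 2 = 4.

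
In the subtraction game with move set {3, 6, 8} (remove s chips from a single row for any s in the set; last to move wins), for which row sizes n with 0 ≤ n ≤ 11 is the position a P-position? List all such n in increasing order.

0, 1, 2, 11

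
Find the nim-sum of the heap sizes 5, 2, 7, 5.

5

In binary:
  101  (5)
  010  (2)
  111  (7)
  101  (5)
  ---
  101  (5)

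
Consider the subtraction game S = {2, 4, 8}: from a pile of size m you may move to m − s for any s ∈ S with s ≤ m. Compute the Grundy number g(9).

1

Grundy values for subtraction set {2, 4, 8}:
k:     0  1  2  3  4  5  6  7  8  9
g(k):  0  0  1  1  2  2  0  0  1  1
So g(9) = 1.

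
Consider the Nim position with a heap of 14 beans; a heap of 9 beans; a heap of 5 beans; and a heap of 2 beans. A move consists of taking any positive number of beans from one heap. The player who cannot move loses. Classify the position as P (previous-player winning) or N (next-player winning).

P-position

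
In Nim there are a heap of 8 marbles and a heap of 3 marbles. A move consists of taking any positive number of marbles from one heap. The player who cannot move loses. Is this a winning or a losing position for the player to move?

Compute the nim-sum pairwise:
8 ^ 3 = 11
The nim-sum is 11 ≠ 0, so this is an N-position: the player to move can win.

Winning position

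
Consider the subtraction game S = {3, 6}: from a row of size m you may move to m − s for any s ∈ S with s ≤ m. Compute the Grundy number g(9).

Build the Grundy sequence with g(k) = mex{g(k−s) : s ∈ {3, 6}, s ≤ k}:
g(0) = mex{} = 0
g(1) = mex{} = 0
g(2) = mex{} = 0
g(3) = mex{0} = 1
g(4) = mex{0} = 1
g(5) = mex{0} = 1
g(6) = mex{0,1} = 2
g(7) = mex{0,1} = 2
g(8) = mex{0,1} = 2
g(9) = mex{1,2} = 0
So g(9) = 0.

0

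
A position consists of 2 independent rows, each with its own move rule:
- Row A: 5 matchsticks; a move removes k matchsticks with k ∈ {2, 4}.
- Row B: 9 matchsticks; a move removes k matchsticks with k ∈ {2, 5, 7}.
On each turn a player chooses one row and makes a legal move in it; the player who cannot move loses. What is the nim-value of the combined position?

Build the Grundy sequence for row A with g(k) = mex{g(k−s) : s ∈ {2, 4}, s ≤ k}:
k:     0  1  2  3  4  5
g(k):  0  0  1  1  2  2
So g(5) = 2.
Grundy values for row B (subtraction set {2, 5, 7}):
k:     0  1  2  3  4  5  6  7  8  9
g(k):  0  0  1  1  0  2  1  3  2  2
So g(9) = 2.
The value of a disjunctive sum is the nim-sum of the parts.
Combined value = 2 XOR 2 = 0.

0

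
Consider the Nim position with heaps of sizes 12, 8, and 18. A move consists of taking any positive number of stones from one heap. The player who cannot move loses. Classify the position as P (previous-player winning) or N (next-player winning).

Write each in binary and XOR column by column:
  01100  (12)
  01000  (8)
  10010  (18)
  -----
  10110  (22)
The nim-sum is 22 ≠ 0, so this is an N-position: the player to move can win.

N-position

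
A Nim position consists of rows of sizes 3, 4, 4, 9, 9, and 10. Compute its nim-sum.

Compute the nim-sum pairwise:
3 ^ 4 = 7
7 ^ 4 = 3
3 ^ 9 = 10
10 ^ 9 = 3
3 ^ 10 = 9

9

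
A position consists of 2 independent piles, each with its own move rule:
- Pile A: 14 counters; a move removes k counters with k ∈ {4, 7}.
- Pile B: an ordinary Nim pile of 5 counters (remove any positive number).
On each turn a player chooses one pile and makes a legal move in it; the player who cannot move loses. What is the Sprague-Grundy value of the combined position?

Grundy values for pile A (subtraction set {4, 7}):
k:     0  1  2  3  4  5  6  7  8  9 10 11 12 13 14
g(k):  0  0  0  0  1  1  1  1  2  2  2  0  0  0  0
So g(14) = 0.
Pile B is a plain Nim pile of size 5, so its Grundy value is 5.
The value of a disjunctive sum is the nim-sum of the parts.
Combined value = 0 XOR 5 = 5.

5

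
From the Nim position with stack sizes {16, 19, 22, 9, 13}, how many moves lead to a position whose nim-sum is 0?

Compute the nim-sum pairwise:
16 ⊕ 19 = 3
3 ⊕ 22 = 21
21 ⊕ 9 = 28
28 ⊕ 13 = 17
The overall nim-sum is X = 17. A stack of size p has a winning move iff p XOR X < p (reduce it to p XOR X).
  16: 16 XOR 17 = 1 < 16 — winning move (to 1).
  19: 19 XOR 17 = 2 < 19 — winning move (to 2).
  22: 22 XOR 17 = 7 < 22 — winning move (to 7).
  9: 9 XOR 17 = 24 ≥ 9 — no move.
  13: 13 XOR 17 = 28 ≥ 13 — no move.
That gives 3 winning moves.

3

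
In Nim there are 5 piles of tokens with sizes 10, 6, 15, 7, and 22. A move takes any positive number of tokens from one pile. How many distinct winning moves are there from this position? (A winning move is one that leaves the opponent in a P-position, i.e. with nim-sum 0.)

Write each in binary and XOR column by column:
  01010  (10)
  00110  (6)
  01111  (15)
  00111  (7)
  10110  (22)
  -----
  10010  (18)
The overall nim-sum is X = 18. A pile of size p has a winning move iff p XOR X < p (reduce it to p XOR X).
  10: 10 XOR 18 = 24 ≥ 10 — no move.
  6: 6 XOR 18 = 20 ≥ 6 — no move.
  15: 15 XOR 18 = 29 ≥ 15 — no move.
  7: 7 XOR 18 = 21 ≥ 7 — no move.
  22: 22 XOR 18 = 4 < 22 — winning move (to 4).
That gives 1 winning move.

1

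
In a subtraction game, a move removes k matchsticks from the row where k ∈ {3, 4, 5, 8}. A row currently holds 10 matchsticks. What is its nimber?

3

Grundy values for subtraction set {3, 4, 5, 8}:
g(0) = mex{} = 0
g(1) = mex{} = 0
g(2) = mex{} = 0
g(3) = mex{0} = 1
g(4) = mex{0} = 1
g(5) = mex{0} = 1
g(6) = mex{0,1} = 2
g(7) = mex{0,1} = 2
g(8) = mex{0,1} = 2
g(9) = mex{0,1,2} = 3
g(10) = mex{0,1,2} = 3
So g(10) = 3.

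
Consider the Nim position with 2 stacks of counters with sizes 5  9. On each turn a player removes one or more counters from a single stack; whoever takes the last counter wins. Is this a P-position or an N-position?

Nim-sum: 5 ⊕ 9 = 12.
The nim-sum is 12 ≠ 0, so this is an N-position: the player to move can win.

N-position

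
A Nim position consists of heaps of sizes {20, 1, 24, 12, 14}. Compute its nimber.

Nim-sum: 20 ⊕ 1 ⊕ 24 ⊕ 12 ⊕ 14 = 15.

15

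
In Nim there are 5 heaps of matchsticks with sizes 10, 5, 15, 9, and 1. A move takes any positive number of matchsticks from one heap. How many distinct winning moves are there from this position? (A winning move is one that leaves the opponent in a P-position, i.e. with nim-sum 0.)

3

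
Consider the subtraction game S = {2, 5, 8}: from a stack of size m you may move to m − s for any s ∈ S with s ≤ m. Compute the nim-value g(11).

0

Build the Grundy sequence with g(k) = mex{g(k−s) : s ∈ {2, 5, 8}, s ≤ k}:
k:     0  1  2  3  4  5  6  7  8  9 10 11
g(k):  0  0  1  1  0  2  1  0  2  1  0  0
So g(11) = 0.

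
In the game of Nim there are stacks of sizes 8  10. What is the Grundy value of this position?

Nim-sum: 8 ⊕ 10 = 2.

2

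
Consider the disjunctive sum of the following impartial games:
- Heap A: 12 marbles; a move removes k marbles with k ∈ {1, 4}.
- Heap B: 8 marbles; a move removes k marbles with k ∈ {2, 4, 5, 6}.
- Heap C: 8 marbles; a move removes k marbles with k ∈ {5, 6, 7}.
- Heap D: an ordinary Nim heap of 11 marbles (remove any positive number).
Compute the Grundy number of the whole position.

10

Build the Grundy sequence for heap A with g(k) = mex{g(k−s) : s ∈ {1, 4}, s ≤ k}:
g(0) = mex{} = 0
g(1) = mex{0} = 1
g(2) = mex{1} = 0
g(3) = mex{0} = 1
g(4) = mex{0,1} = 2
g(5) = mex{1,2} = 0
g(6) = mex{0} = 1
g(7) = mex{1} = 0
g(8) = mex{0,2} = 1
g(9) = mex{0,1} = 2
g(10) = mex{1,2} = 0
g(11) = mex{0} = 1
g(12) = mex{1} = 0
So g(12) = 0.
Grundy values for heap B (subtraction set {2, 4, 5, 6}):
g(0) = mex{} = 0
g(1) = mex{} = 0
g(2) = mex{0} = 1
g(3) = mex{0} = 1
g(4) = mex{0,1} = 2
g(5) = mex{0,1} = 2
g(6) = mex{0,1,2} = 3
g(7) = mex{0,1,2} = 3
g(8) = mex{1,2,3} = 0
So g(8) = 0.
Build the Grundy sequence for heap C with g(k) = mex{g(k−s) : s ∈ {5, 6, 7}, s ≤ k}:
g(0) = mex{} = 0
g(1) = mex{} = 0
g(2) = mex{} = 0
g(3) = mex{} = 0
g(4) = mex{} = 0
g(5) = mex{0} = 1
g(6) = mex{0} = 1
g(7) = mex{0} = 1
g(8) = mex{0} = 1
So g(8) = 1.
Heap D is a plain Nim heap of size 11, so its Grundy value is 11.
The value of a disjunctive sum is the nim-sum of the parts.
Combined value = 0 ⊕ 0 ⊕ 1 ⊕ 11 = 10.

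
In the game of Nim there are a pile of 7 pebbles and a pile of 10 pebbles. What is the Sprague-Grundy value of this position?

13

Bitwise XOR of the heap sizes:
  0111  (7)
  1010  (10)
  ----
  1101  (13)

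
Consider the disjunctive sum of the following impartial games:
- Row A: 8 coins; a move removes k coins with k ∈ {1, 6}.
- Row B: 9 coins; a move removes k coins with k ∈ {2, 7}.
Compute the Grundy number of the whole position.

1

For row A, compute g(0), g(1), … with moves {1, 6}:
k:     0  1  2  3  4  5  6  7  8
g(k):  0  1  0  1  0  1  2  0  1
So g(8) = 1.
Grundy values for row B (subtraction set {2, 7}):
g(0) = mex{} = 0
g(1) = mex{} = 0
g(2) = mex{0} = 1
g(3) = mex{0} = 1
g(4) = mex{1} = 0
g(5) = mex{1} = 0
g(6) = mex{0} = 1
g(7) = mex{0} = 1
g(8) = mex{0,1} = 2
g(9) = mex{1} = 0
So g(9) = 0.
By the Sprague-Grundy theorem, the Grundy value of a sum of independent games is the XOR of the component values.
Combined value = 1 XOR 0 = 1.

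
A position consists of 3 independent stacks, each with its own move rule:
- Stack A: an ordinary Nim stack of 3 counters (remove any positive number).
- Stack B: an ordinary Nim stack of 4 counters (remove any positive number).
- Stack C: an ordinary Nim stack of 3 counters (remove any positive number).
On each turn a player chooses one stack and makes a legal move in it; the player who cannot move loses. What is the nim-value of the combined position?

4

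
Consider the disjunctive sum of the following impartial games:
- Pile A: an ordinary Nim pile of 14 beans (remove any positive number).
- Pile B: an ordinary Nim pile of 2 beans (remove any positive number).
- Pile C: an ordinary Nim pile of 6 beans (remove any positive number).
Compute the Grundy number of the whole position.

Pile A is a plain Nim pile of size 14, so its Grundy value is 14.
Pile B is a plain Nim pile of size 2, so its Grundy value is 2.
Pile C is a plain Nim pile of size 6, so its Grundy value is 6.
By the Sprague-Grundy theorem, the Grundy value of a sum of independent games is the XOR of the component values.
Combined value = 14 ⊕ 2 ⊕ 6 = 10.

10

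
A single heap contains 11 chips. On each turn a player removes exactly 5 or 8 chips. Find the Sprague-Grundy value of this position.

Grundy values for subtraction set {5, 8}:
k:     0  1  2  3  4  5  6  7  8  9 10 11
g(k):  0  0  0  0  0  1  1  1  1  1  2  2
So g(11) = 2.

2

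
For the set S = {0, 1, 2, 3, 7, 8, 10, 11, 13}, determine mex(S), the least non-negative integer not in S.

4

The values 0, 1, 2, 3 are all present; 4 is the first non-negative integer missing from the set.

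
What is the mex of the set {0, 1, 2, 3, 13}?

4

The values 0, 1, 2, 3 are all present; 4 is the first non-negative integer missing from the set.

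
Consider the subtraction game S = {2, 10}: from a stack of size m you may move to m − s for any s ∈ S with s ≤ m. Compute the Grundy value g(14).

1

Grundy values for subtraction set {2, 10}:
g(0) = mex{} = 0
g(1) = mex{} = 0
g(2) = mex{0} = 1
g(3) = mex{0} = 1
g(4) = mex{1} = 0
g(5) = mex{1} = 0
g(6) = mex{0} = 1
g(7) = mex{0} = 1
g(8) = mex{1} = 0
g(9) = mex{1} = 0
g(10) = mex{0} = 1
g(11) = mex{0} = 1
g(12) = mex{1} = 0
g(13) = mex{1} = 0
g(14) = mex{0} = 1
So g(14) = 1.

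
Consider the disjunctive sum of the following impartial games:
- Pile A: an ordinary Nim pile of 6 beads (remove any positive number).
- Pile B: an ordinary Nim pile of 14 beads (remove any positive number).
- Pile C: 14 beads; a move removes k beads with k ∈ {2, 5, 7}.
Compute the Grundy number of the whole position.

Pile A is a plain Nim pile of size 6, so its Grundy value is 6.
Pile B is a plain Nim pile of size 14, so its Grundy value is 14.
Grundy values for pile C (subtraction set {2, 5, 7}):
k:     0  1  2  3  4  5  6  7  8  9 10 11 12 13 14
g(k):  0  0  1  1  0  2  1  3  2  2  0  3  1  0  0
So g(14) = 0.
The value of a disjunctive sum is the nim-sum of the parts.
Combined value = 6 XOR 14 XOR 0 = 8.

8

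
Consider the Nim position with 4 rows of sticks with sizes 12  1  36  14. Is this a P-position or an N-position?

Bitwise XOR of the heap sizes:
  001100  (12)
  000001  (1)
  100100  (36)
  001110  (14)
  ------
  100111  (39)
The nim-sum is 39 ≠ 0, so this is an N-position: the player to move can win.

N-position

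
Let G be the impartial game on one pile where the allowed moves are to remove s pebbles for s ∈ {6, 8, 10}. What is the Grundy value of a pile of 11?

Build the Grundy sequence with g(k) = mex{g(k−s) : s ∈ {6, 8, 10}, s ≤ k}:
k:     0  1  2  3  4  5  6  7  8  9 10 11
g(k):  0  0  0  0  0  0  1  1  1  1  1  1
So g(11) = 1.

1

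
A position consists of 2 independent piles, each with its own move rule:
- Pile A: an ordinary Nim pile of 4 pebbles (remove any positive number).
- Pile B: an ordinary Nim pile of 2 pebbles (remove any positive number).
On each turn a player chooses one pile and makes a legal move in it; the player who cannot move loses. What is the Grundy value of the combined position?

6

Pile A is a plain Nim pile of size 4, so its Grundy value is 4.
Pile B is a plain Nim pile of size 2, so its Grundy value is 2.
The value of a disjunctive sum is the nim-sum of the parts.
Combined value = 4 XOR 2 = 6.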